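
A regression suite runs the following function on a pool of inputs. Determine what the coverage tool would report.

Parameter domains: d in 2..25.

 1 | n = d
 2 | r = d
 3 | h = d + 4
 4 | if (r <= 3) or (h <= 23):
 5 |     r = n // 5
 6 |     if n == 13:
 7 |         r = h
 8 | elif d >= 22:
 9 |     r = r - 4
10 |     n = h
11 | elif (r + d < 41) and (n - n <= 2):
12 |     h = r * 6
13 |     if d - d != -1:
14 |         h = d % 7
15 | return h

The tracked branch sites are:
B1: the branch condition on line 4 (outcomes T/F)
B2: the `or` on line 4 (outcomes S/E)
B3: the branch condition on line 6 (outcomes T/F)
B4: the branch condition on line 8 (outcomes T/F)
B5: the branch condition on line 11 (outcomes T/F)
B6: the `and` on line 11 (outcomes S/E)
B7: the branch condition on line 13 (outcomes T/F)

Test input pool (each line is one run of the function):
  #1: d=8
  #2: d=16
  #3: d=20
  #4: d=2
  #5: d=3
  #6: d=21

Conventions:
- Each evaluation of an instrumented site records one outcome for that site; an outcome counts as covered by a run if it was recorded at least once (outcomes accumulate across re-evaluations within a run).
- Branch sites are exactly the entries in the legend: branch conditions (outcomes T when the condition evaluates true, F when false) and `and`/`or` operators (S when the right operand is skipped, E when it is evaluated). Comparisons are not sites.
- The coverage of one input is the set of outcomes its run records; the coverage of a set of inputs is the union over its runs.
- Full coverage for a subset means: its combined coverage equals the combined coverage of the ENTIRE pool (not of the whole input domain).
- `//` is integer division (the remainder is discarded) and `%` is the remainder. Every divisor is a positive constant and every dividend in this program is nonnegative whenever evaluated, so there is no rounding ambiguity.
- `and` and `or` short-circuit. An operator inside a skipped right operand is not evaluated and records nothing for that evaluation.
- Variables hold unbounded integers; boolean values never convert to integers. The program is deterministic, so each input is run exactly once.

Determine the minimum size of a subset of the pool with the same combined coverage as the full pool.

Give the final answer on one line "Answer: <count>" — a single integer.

#1 (d=8) -> B2->E, B1->T, B3->F; covered: B1=T, B2=E, B3=F
#2 (d=16) -> B2->E, B1->T, B3->F; covered: B1=T, B2=E, B3=F
#3 (d=20) -> B2->E, B1->F, B4->F, B6->E, B5->T, B7->T; covered: B1=F, B2=E, B4=F, B5=T, B6=E, B7=T
#4 (d=2) -> B2->S, B1->T, B3->F; covered: B1=T, B2=S, B3=F
#5 (d=3) -> B2->S, B1->T, B3->F; covered: B1=T, B2=S, B3=F
#6 (d=21) -> B2->E, B1->F, B4->F, B6->S, B5->F; covered: B1=F, B2=E, B4=F, B5=F, B6=S
the full pool covers 11 outcomes: B1=T, B1=F, B2=S, B2=E, B3=F, B4=F, B5=T, B5=F, B6=S, B6=E, B7=T
every size-1 subset falls short of the 11 outcomes (best: 6/11)
every size-2 subset falls short of the 11 outcomes (best: 9/11)
inputs {3, 4, 6} (size 3) cover everything; no size-3 subset with a lexicographically smaller index list covers all 11

Answer: 3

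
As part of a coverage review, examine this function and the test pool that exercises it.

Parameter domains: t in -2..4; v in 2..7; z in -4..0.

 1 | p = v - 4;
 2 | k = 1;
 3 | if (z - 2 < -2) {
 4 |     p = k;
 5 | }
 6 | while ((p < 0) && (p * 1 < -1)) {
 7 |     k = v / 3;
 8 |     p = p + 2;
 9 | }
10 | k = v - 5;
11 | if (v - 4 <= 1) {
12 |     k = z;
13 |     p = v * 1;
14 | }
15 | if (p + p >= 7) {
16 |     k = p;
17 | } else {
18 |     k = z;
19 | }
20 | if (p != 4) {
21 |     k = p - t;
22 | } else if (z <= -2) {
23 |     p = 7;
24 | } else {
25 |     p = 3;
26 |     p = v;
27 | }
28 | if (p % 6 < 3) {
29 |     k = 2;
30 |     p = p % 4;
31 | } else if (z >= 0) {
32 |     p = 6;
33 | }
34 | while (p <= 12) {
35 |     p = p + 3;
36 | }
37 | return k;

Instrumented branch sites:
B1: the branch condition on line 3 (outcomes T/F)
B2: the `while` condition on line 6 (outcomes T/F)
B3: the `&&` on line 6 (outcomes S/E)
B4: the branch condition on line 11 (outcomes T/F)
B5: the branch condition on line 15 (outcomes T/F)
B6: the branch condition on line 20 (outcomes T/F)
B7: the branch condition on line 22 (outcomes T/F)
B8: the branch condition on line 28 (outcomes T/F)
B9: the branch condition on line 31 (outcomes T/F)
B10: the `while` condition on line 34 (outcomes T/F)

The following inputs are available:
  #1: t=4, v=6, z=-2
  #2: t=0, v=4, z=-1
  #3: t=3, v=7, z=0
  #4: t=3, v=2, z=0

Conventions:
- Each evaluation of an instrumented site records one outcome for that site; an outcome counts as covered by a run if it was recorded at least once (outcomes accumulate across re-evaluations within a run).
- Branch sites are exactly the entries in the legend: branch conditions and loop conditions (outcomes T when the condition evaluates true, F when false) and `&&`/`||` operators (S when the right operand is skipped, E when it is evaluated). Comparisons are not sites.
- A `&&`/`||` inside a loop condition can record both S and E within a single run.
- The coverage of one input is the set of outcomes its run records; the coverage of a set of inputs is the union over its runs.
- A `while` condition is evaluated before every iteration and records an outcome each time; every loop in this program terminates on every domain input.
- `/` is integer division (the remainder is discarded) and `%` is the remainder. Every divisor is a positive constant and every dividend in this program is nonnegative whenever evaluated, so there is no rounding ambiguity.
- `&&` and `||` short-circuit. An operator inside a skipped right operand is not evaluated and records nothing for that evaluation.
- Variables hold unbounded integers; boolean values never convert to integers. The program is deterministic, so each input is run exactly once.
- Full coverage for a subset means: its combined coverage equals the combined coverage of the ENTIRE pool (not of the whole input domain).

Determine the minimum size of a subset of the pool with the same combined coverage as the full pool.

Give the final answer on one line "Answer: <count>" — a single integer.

run #1 (t=4, v=6, z=-2) records B1=T, B2=F, B3=S, B4=F, B5=F, B6=T, B8=T, B10=T, B10=F
run #2 (t=0, v=4, z=-1) records B1=T, B2=F, B3=S, B4=T, B5=T, B6=F, B7=F, B8=F, B9=F, B10=T, B10=F
run #3 (t=3, v=7, z=0) records B1=F, B2=F, B3=S, B4=F, B5=F, B6=T, B8=F, B9=T, B10=T, B10=F
run #4 (t=3, v=2, z=0) records B1=F, B2=T, B2=F, B3=S, B3=E, B4=T, B5=F, B6=T, B8=T, B10=T, B10=F
union over all inputs: B1=T, B1=F, B2=T, B2=F, B3=S, B3=E, B4=T, B4=F, B5=T, B5=F, B6=T, B6=F, B7=F, B8=T, B8=F, B9=T, B9=F, B10=T, B10=F (19 outcomes)
size 1 is not enough: best union over all size-1 subsets is 11/19
size 2 is not enough: best union over all size-2 subsets is 17/19
inputs {2, 3, 4} (size 3) cover everything; no size-3 subset with a lexicographically smaller index list covers all 19

Answer: 3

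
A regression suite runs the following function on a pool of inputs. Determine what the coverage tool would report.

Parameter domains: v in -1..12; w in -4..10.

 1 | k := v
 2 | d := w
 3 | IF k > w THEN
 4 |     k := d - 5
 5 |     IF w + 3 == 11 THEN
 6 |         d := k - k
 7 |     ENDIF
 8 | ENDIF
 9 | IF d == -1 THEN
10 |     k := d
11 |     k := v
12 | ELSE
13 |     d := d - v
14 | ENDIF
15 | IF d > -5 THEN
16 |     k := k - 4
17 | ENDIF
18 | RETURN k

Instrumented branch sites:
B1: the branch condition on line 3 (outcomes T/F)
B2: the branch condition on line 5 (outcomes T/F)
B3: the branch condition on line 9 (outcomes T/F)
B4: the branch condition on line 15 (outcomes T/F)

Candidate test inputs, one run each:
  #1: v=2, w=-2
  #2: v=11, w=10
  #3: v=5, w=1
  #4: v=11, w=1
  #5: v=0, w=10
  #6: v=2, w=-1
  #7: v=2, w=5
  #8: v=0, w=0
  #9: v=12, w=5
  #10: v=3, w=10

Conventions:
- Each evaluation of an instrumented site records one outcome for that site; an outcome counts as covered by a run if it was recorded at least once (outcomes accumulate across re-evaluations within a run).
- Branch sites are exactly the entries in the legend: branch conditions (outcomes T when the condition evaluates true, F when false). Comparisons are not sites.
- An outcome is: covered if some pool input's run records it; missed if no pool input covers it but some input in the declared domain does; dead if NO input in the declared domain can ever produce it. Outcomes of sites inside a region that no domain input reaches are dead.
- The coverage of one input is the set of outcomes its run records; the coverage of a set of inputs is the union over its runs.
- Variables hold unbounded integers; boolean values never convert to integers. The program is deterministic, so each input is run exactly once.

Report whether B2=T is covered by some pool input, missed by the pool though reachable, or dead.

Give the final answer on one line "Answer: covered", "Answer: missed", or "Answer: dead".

no pool input records B2=T
but domain input (v=9, w=8) does record it -> reachable, so missed

Answer: missed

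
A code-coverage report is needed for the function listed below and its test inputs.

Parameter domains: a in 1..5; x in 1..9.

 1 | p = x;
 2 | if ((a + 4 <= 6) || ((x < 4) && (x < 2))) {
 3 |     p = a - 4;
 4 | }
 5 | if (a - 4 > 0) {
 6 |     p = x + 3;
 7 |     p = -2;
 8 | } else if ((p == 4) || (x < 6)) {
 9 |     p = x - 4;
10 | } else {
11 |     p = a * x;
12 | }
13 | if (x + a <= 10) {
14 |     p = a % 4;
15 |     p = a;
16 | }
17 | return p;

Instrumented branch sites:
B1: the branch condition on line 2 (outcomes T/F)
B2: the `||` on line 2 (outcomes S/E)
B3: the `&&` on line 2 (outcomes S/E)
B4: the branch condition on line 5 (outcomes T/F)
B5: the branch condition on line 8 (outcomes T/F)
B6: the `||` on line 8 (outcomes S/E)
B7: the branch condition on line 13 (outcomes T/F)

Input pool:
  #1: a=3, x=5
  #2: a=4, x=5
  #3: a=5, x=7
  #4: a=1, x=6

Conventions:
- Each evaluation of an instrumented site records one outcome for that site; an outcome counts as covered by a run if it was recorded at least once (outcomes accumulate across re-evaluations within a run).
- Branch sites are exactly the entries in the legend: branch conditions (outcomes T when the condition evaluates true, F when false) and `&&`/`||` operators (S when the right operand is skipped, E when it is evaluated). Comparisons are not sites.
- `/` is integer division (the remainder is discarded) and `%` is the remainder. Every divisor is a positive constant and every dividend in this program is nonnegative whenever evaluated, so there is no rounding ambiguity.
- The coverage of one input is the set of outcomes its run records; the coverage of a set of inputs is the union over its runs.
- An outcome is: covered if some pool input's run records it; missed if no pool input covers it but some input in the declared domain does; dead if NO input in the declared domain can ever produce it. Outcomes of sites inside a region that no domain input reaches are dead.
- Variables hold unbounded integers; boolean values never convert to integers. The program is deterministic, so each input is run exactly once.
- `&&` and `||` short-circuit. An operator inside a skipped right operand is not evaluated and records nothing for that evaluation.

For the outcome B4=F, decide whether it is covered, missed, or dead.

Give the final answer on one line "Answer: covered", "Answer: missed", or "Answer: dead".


B4=F is recorded by pool input(s) 1, 2, 4 -> covered
Answer: covered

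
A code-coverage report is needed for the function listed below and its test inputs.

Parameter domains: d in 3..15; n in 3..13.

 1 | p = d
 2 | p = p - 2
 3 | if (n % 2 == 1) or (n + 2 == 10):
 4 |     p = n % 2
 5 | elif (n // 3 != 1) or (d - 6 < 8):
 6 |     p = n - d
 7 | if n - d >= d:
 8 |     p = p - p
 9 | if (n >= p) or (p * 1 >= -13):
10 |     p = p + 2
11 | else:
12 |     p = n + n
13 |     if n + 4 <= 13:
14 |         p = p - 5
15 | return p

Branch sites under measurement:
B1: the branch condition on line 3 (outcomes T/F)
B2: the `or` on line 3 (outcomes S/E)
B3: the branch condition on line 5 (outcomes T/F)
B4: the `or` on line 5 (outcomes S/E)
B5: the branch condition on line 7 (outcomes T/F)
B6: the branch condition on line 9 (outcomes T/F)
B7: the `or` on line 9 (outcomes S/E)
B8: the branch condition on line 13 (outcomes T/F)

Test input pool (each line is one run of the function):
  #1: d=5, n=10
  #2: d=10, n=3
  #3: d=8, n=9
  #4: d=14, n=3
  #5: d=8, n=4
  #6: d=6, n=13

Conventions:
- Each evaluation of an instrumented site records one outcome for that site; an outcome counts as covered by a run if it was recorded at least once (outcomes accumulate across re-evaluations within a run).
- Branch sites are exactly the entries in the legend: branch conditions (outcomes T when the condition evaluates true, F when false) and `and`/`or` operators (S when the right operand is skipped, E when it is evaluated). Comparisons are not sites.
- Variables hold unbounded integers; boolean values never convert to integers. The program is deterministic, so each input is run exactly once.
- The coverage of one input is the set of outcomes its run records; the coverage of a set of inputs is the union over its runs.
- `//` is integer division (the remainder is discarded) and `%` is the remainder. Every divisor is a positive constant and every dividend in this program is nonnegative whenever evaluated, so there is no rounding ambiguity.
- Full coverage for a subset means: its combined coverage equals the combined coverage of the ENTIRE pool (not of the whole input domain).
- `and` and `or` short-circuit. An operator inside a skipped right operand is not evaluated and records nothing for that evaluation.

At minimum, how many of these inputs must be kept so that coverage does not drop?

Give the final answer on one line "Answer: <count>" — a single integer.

input #1, d=5, n=10: events B2->E, B1->F, B4->S, B3->T, B5->T, B7->S, B6->T; outcomes B1=F, B2=E, B3=T, B4=S, B5=T, B6=T, B7=S
input #2, d=10, n=3: events B2->S, B1->T, B5->F, B7->S, B6->T; outcomes B1=T, B2=S, B5=F, B6=T, B7=S
input #3, d=8, n=9: events B2->S, B1->T, B5->F, B7->S, B6->T; outcomes B1=T, B2=S, B5=F, B6=T, B7=S
input #4, d=14, n=3: events B2->S, B1->T, B5->F, B7->S, B6->T; outcomes B1=T, B2=S, B5=F, B6=T, B7=S
input #5, d=8, n=4: events B2->E, B1->F, B4->E, B3->T, B5->F, B7->S, B6->T; outcomes B1=F, B2=E, B3=T, B4=E, B5=F, B6=T, B7=S
input #6, d=6, n=13: events B2->S, B1->T, B5->T, B7->S, B6->T; outcomes B1=T, B2=S, B5=T, B6=T, B7=S
pool-wide coverage (11 outcomes): B1=T, B1=F, B2=S, B2=E, B3=T, B4=S, B4=E, B5=T, B5=F, B6=T, B7=S
every size-1 subset falls short of the 11 outcomes (best: 7/11)
every size-2 subset falls short of the 11 outcomes (best: 10/11)
the canonical winner is {1, 2, 5}: size 3, full 11-outcome coverage, earliest index list among size-3 covers

Answer: 3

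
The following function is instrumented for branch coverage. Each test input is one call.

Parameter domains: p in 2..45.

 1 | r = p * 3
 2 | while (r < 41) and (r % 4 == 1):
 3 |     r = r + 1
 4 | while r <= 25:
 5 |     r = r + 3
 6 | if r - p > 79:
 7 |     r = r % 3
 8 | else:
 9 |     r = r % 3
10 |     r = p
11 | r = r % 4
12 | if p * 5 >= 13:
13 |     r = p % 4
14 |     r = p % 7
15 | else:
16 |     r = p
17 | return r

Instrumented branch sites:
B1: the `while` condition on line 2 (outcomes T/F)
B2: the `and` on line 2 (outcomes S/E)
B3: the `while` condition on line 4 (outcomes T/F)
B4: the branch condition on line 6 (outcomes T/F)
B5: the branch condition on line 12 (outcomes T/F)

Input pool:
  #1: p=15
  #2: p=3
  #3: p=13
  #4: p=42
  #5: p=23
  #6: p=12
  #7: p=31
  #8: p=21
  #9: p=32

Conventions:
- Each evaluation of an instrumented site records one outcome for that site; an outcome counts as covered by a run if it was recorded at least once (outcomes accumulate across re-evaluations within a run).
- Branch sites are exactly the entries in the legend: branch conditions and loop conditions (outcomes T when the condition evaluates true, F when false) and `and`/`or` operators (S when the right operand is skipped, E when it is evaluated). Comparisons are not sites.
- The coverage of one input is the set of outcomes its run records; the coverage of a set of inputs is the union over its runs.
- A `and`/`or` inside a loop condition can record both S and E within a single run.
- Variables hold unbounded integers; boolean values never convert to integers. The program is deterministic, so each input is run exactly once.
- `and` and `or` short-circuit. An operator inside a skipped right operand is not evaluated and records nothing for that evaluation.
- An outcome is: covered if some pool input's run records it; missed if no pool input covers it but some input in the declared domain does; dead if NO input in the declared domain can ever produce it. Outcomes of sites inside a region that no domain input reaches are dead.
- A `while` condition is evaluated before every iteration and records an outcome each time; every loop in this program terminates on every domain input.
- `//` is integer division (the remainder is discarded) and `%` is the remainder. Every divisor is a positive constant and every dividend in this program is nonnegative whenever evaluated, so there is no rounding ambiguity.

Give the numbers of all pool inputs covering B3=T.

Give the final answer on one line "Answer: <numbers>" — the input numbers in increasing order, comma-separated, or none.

input #1 (p=15): misses B3=T
input #2 (p=3): covers B3=T
input #3 (p=13): misses B3=T
input #4 (p=42): misses B3=T
input #5 (p=23): misses B3=T
input #6 (p=12): misses B3=T
input #7 (p=31): misses B3=T
input #8 (p=21): misses B3=T
input #9 (p=32): misses B3=T

Answer: 2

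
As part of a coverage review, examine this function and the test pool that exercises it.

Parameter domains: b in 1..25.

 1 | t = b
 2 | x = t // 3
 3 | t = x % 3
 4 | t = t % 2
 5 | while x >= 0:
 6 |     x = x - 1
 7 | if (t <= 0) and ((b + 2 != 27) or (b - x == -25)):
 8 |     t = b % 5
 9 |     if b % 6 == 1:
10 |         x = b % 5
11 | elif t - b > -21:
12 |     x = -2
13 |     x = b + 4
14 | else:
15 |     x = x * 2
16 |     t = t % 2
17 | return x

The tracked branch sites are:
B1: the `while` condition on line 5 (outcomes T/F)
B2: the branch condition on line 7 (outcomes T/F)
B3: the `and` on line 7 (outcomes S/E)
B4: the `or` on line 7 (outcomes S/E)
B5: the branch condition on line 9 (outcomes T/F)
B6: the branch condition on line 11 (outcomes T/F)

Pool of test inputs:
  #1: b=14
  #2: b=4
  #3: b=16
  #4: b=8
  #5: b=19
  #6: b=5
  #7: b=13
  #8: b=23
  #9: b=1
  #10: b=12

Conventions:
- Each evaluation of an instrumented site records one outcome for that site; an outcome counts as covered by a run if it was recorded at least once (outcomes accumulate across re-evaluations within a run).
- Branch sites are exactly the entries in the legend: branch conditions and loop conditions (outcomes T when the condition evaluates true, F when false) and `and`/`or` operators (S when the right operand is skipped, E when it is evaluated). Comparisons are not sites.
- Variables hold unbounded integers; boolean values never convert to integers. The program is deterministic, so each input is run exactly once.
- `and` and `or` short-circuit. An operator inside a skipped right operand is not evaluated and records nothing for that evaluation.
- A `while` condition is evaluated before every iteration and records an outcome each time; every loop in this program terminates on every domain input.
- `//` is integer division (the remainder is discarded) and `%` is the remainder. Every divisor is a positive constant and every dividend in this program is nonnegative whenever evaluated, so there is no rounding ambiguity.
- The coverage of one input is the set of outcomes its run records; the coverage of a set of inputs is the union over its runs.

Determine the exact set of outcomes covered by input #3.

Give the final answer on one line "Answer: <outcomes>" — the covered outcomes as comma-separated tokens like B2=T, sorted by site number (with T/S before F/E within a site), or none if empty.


Event log for input #3 (b=16):
  B1->T, B1->T, B1->T, B1->T, B1->T, B1->T, B1->F, B3->E, B4->S, B2->T
  B5->F
as a set, this run covers: B1=T, B1=F, B2=T, B3=E, B4=S, B5=F
Answer: B1=T, B1=F, B2=T, B3=E, B4=S, B5=F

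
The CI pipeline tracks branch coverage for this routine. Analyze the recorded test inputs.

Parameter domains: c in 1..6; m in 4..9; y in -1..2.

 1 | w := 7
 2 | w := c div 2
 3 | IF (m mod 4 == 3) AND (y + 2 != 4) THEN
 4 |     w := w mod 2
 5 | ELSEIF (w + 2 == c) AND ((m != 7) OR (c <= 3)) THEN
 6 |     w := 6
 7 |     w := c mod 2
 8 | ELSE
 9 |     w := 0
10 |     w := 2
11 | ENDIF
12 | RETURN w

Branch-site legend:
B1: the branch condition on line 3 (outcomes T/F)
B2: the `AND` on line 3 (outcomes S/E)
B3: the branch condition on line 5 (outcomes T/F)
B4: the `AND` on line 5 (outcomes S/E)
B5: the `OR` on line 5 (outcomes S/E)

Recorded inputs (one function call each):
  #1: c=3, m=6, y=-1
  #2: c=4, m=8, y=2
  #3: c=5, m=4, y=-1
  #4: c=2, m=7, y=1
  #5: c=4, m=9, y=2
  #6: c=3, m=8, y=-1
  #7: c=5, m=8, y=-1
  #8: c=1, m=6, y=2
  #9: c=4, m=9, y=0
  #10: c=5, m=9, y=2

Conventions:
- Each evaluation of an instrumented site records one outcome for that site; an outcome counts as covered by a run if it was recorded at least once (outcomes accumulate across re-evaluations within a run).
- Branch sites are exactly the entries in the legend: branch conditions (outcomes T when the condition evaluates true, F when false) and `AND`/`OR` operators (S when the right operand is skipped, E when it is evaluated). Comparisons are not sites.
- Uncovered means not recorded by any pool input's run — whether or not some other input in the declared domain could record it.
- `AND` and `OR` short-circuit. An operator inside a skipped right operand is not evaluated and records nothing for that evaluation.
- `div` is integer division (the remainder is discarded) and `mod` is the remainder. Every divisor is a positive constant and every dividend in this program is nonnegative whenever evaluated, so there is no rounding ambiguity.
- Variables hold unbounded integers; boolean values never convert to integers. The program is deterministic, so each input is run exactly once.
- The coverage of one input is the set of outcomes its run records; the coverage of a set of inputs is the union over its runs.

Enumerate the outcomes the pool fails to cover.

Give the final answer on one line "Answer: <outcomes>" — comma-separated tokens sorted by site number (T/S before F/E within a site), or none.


input #1, c=3, m=6, y=-1: events B2->S, B1->F, B4->E, B5->S, B3->T; outcomes B1=F, B2=S, B3=T, B4=E, B5=S
input #2, c=4, m=8, y=2: events B2->S, B1->F, B4->E, B5->S, B3->T; outcomes B1=F, B2=S, B3=T, B4=E, B5=S
input #3, c=5, m=4, y=-1: events B2->S, B1->F, B4->S, B3->F; outcomes B1=F, B2=S, B3=F, B4=S
input #4, c=2, m=7, y=1: events B2->E, B1->T; outcomes B1=T, B2=E
input #5, c=4, m=9, y=2: events B2->S, B1->F, B4->E, B5->S, B3->T; outcomes B1=F, B2=S, B3=T, B4=E, B5=S
input #6, c=3, m=8, y=-1: events B2->S, B1->F, B4->E, B5->S, B3->T; outcomes B1=F, B2=S, B3=T, B4=E, B5=S
input #7, c=5, m=8, y=-1: events B2->S, B1->F, B4->S, B3->F; outcomes B1=F, B2=S, B3=F, B4=S
input #8, c=1, m=6, y=2: events B2->S, B1->F, B4->S, B3->F; outcomes B1=F, B2=S, B3=F, B4=S
input #9, c=4, m=9, y=0: events B2->S, B1->F, B4->E, B5->S, B3->T; outcomes B1=F, B2=S, B3=T, B4=E, B5=S
input #10, c=5, m=9, y=2: events B2->S, B1->F, B4->S, B3->F; outcomes B1=F, B2=S, B3=F, B4=S
union over the pool: B1=T, B1=F, B2=S, B2=E, B3=T, B3=F, B4=S, B4=E, B5=S
uncovered (1 of 10): B5=E
Answer: B5=E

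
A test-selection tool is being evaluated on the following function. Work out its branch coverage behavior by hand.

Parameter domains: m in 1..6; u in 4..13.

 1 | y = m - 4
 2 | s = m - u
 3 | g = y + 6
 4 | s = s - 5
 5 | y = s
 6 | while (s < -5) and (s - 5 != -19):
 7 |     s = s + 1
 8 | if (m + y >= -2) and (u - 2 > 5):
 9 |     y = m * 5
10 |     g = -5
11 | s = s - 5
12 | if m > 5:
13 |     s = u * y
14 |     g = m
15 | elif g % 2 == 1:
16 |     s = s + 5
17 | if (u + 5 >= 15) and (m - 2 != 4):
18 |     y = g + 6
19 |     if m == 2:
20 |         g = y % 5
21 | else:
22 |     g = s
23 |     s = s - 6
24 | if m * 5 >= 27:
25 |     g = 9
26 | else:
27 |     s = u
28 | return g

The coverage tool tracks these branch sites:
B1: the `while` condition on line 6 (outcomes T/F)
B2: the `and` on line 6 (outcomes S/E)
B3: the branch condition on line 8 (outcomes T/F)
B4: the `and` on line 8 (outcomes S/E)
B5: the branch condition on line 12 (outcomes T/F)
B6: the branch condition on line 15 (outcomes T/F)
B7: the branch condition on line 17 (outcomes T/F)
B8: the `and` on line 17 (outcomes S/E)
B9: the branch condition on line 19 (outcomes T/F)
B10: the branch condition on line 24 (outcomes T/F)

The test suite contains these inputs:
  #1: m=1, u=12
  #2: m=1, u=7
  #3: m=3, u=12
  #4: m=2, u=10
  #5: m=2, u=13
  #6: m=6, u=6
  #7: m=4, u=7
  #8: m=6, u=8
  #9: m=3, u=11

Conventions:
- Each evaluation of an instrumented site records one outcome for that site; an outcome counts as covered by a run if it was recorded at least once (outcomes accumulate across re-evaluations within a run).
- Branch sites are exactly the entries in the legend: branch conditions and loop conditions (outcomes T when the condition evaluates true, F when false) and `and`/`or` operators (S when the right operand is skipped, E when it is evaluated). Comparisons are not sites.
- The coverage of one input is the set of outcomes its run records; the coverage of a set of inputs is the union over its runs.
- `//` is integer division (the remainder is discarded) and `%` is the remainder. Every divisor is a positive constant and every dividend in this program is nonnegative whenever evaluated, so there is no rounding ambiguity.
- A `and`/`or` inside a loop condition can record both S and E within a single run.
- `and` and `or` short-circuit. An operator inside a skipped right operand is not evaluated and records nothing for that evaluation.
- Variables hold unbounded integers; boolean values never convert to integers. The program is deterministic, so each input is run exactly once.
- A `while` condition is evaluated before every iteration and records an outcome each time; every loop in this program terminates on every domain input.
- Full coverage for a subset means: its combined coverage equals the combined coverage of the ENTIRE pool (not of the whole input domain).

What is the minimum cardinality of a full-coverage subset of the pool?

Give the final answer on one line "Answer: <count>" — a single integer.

test 1 (m=1, u=12) hits B1=T, B1=F, B2=E, B3=F, B4=S, B5=F, B6=T, B7=T, B8=E, B9=F, B10=F
test 2 (m=1, u=7) hits B1=T, B1=F, B2=S, B2=E, B3=F, B4=S, B5=F, B6=T, B7=F, B8=S, B10=F
test 3 (m=3, u=12) hits B1=F, B2=E, B3=F, B4=S, B5=F, B6=T, B7=T, B8=E, B9=F, B10=F
test 4 (m=2, u=10) hits B1=T, B1=F, B2=S, B2=E, B3=F, B4=S, B5=F, B6=F, B7=T, B8=E, B9=T, B10=F
test 5 (m=2, u=13) hits B1=T, B1=F, B2=E, B3=F, B4=S, B5=F, B6=F, B7=T, B8=E, B9=T, B10=F
test 6 (m=6, u=6) hits B1=F, B2=S, B3=F, B4=E, B5=T, B7=F, B8=S, B10=T
test 7 (m=4, u=7) hits B1=T, B1=F, B2=S, B2=E, B3=F, B4=S, B5=F, B6=F, B7=F, B8=S, B10=F
test 8 (m=6, u=8) hits B1=T, B1=F, B2=S, B2=E, B3=T, B4=E, B5=T, B7=F, B8=S, B10=T
test 9 (m=3, u=11) hits B1=T, B1=F, B2=S, B2=E, B3=F, B4=S, B5=F, B6=T, B7=T, B8=E, B9=F, B10=F
union over all inputs: B1=T, B1=F, B2=S, B2=E, B3=T, B3=F, B4=S, B4=E, B5=T, B5=F, B6=T, B6=F, B7=T, B7=F, B8=S, B8=E, B9=T, B9=F, B10=T, B10=F (20 outcomes)
no size-1 subset reaches all 20 outcomes (best union: 12/20)
no size-2 subset reaches all 20 outcomes (best union: 18/20)
at size 3, {1, 4, 8} reaches all 20 outcomes; every lexicographically earlier size-3 subset fails

Answer: 3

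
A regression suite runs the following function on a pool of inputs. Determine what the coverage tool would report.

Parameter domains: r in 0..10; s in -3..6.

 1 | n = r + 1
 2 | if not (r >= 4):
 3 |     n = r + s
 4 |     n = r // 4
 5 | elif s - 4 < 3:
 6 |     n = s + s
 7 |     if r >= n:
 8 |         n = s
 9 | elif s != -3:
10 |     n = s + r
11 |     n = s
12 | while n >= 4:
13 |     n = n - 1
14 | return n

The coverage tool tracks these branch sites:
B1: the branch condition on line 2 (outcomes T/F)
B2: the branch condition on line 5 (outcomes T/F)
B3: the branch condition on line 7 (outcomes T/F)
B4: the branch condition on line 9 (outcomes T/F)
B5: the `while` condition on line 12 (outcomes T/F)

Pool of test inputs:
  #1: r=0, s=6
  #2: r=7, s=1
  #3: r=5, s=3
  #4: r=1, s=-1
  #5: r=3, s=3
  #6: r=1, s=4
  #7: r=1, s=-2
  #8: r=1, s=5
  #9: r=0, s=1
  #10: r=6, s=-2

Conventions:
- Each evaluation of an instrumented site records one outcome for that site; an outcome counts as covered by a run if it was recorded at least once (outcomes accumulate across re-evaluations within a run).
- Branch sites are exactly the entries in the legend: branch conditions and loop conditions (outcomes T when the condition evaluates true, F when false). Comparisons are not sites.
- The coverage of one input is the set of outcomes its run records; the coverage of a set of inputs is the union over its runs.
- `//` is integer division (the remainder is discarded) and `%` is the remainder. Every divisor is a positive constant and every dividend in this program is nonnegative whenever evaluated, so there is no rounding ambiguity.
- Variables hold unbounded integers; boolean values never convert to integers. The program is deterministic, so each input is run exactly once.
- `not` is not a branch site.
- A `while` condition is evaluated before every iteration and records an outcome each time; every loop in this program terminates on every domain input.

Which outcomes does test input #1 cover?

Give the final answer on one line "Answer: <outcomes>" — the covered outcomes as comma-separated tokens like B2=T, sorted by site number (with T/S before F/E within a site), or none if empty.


Simulating input #1 (r=0, s=6) step by step:
  B1->T, B5->F
as a set, this run covers: B1=T, B5=F
Answer: B1=T, B5=F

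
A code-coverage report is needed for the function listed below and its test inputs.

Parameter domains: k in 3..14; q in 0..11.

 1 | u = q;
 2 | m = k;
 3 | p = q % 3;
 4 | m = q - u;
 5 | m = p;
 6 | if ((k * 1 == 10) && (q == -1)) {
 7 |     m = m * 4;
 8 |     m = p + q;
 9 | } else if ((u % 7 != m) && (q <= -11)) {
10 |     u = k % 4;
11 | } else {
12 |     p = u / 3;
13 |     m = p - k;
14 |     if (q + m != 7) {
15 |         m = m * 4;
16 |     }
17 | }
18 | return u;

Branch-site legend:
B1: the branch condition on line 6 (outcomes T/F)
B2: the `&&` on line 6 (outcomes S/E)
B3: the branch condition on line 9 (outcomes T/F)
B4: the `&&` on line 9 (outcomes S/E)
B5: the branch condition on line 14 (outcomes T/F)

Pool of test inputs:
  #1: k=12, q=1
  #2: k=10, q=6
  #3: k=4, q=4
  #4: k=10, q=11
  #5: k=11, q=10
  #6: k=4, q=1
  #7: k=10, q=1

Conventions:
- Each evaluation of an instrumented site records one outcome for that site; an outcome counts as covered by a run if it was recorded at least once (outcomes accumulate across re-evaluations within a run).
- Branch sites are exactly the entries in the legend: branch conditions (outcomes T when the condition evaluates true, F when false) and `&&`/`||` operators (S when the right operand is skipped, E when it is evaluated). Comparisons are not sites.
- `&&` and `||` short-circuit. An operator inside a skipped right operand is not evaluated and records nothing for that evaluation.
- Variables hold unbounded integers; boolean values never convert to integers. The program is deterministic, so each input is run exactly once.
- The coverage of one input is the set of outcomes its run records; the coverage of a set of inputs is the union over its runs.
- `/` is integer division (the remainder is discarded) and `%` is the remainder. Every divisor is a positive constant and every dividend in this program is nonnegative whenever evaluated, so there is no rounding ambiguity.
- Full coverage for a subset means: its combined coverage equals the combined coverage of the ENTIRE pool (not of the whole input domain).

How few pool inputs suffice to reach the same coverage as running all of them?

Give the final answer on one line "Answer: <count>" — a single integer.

input #1 (k=12, q=1): covers B1=F, B2=S, B3=F, B4=S, B5=T
input #2 (k=10, q=6): covers B1=F, B2=E, B3=F, B4=E, B5=T
input #3 (k=4, q=4): covers B1=F, B2=S, B3=F, B4=E, B5=T
input #4 (k=10, q=11): covers B1=F, B2=E, B3=F, B4=E, B5=T
input #5 (k=11, q=10): covers B1=F, B2=S, B3=F, B4=E, B5=T
input #6 (k=4, q=1): covers B1=F, B2=S, B3=F, B4=S, B5=T
input #7 (k=10, q=1): covers B1=F, B2=E, B3=F, B4=S, B5=T
the full pool covers 7 outcomes: B1=F, B2=S, B2=E, B3=F, B4=S, B4=E, B5=T
every size-1 subset falls short of the 7 outcomes (best: 5/7)
inputs {1, 2} (size 2) cover everything; no size-2 subset with a lexicographically smaller index list covers all 7

Answer: 2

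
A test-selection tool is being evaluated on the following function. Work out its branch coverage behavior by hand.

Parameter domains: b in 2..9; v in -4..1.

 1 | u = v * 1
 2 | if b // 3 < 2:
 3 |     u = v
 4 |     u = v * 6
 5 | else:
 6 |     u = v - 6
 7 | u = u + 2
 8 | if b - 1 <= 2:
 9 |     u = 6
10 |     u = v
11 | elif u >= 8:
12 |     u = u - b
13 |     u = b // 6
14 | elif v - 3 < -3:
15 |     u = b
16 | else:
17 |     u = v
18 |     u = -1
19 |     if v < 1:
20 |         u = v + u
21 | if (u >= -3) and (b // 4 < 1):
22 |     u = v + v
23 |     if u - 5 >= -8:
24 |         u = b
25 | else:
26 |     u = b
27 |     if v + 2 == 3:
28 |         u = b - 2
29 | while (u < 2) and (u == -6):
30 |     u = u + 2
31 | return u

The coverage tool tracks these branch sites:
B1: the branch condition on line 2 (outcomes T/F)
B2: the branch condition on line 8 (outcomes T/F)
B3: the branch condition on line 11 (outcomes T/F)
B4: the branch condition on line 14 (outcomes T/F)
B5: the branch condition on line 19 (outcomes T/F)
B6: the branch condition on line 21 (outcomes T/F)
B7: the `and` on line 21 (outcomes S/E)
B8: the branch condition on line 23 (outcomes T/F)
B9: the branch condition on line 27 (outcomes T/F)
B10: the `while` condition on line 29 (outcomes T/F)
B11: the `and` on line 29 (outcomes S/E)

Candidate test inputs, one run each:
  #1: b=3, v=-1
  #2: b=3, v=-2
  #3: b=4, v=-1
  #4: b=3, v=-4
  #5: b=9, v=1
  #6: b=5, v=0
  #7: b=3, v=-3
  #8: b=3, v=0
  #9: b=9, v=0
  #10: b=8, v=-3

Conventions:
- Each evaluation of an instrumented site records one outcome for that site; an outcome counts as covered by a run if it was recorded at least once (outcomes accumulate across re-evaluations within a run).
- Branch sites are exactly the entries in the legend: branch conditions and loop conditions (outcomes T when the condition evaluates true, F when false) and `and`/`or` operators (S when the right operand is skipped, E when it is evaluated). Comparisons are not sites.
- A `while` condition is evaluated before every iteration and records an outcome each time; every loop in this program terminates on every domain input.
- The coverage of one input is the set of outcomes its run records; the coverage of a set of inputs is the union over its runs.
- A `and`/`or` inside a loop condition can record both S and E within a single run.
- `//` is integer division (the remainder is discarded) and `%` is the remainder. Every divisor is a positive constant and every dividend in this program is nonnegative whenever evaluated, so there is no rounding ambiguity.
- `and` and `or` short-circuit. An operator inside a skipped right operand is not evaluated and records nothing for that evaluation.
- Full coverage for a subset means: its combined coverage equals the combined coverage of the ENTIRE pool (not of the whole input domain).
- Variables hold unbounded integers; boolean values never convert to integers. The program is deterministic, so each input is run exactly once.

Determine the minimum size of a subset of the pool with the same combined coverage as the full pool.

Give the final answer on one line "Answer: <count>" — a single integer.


input #1 (b=3, v=-1): events B1->T, B2->T, B7->E, B6->T, B8->T, B11->S, B10->F; covers B1=T, B2=T, B6=T, B7=E, B8=T, B10=F, B11=S
input #2 (b=3, v=-2): events B1->T, B2->T, B7->E, B6->T, B8->F, B11->E, B10->F; covers B1=T, B2=T, B6=T, B7=E, B8=F, B10=F, B11=E
input #3 (b=4, v=-1): events B1->T, B2->F, B3->F, B4->T, B7->E, B6->F, B9->F, B11->S, B10->F; covers B1=T, B2=F, B3=F, B4=T, B6=F, B7=E, B9=F, B10=F, B11=S
input #4 (b=3, v=-4): events B1->T, B2->T, B7->S, B6->F, B9->F, B11->S, B10->F; covers B1=T, B2=T, B6=F, B7=S, B9=F, B10=F, B11=S
input #5 (b=9, v=1): events B1->F, B2->F, B3->F, B4->F, B5->F, B7->E, B6->F, B9->T, B11->S, B10->F; covers B1=F, B2=F, B3=F, B4=F, B5=F, B6=F, B7=E, B9=T, B10=F, B11=S
input #6 (b=5, v=0): events B1->T, B2->F, B3->F, B4->F, B5->T, B7->E, B6->F, B9->F, B11->S, B10->F; covers B1=T, B2=F, B3=F, B4=F, B5=T, B6=F, B7=E, B9=F, B10=F, B11=S
input #7 (b=3, v=-3): events B1->T, B2->T, B7->E, B6->T, B8->F, B11->E, B10->T, B11->E, B10->F; covers B1=T, B2=T, B6=T, B7=E, B8=F, B10=T, B10=F, B11=E
input #8 (b=3, v=0): events B1->T, B2->T, B7->E, B6->T, B8->T, B11->S, B10->F; covers B1=T, B2=T, B6=T, B7=E, B8=T, B10=F, B11=S
input #9 (b=9, v=0): events B1->F, B2->F, B3->F, B4->F, B5->T, B7->E, B6->F, B9->F, B11->S, B10->F; covers B1=F, B2=F, B3=F, B4=F, B5=T, B6=F, B7=E, B9=F, B10=F, B11=S
input #10 (b=8, v=-3): events B1->F, B2->F, B3->F, B4->T, B7->E, B6->F, B9->F, B11->S, B10->F; covers B1=F, B2=F, B3=F, B4=T, B6=F, B7=E, B9=F, B10=F, B11=S
pool-wide coverage (21 outcomes): B1=T, B1=F, B2=T, B2=F, B3=F, B4=T, B4=F, B5=T, B5=F, B6=T, B6=F, B7=S, B7=E, B8=T, B8=F, B9=T, B9=F, B10=T, B10=F, B11=S, B11=E
every size-1 subset falls short of the 21 outcomes (best: 10/21)
every size-2 subset falls short of the 21 outcomes (best: 16/21)
every size-3 subset falls short of the 21 outcomes (best: 18/21)
every size-4 subset falls short of the 21 outcomes (best: 19/21)
every size-5 subset falls short of the 21 outcomes (best: 20/21)
inputs {1, 3, 4, 5, 6, 7} (size 6) cover everything; no size-6 subset with a lexicographically smaller index list covers all 21
Answer: 6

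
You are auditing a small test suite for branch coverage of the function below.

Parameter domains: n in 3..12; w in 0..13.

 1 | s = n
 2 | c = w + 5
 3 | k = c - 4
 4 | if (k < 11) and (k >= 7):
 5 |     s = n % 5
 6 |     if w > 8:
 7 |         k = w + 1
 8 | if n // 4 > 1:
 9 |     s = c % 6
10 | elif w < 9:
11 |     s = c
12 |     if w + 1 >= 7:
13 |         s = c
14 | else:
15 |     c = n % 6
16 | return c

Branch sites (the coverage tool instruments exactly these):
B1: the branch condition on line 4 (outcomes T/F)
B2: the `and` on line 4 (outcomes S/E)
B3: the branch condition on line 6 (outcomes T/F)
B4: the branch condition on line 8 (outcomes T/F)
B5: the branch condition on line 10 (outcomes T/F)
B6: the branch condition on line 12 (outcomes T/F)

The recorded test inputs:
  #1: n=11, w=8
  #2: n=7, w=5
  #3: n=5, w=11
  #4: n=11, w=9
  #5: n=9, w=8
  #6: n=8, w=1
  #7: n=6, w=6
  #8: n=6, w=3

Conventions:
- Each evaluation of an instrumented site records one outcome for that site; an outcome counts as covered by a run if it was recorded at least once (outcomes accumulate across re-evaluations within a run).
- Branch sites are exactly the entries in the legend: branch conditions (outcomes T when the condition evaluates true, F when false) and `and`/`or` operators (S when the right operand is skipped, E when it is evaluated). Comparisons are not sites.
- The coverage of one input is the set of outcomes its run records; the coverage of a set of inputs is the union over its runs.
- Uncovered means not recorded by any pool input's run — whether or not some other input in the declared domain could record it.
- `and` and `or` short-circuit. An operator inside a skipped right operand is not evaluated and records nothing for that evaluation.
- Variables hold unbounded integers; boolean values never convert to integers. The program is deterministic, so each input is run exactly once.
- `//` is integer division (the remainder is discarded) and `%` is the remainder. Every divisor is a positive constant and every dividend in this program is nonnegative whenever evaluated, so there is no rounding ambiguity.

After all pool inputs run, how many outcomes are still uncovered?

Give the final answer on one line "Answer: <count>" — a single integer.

#1 (n=11, w=8) -> B2->E, B1->T, B3->F, B4->T; covered: B1=T, B2=E, B3=F, B4=T
#2 (n=7, w=5) -> B2->E, B1->F, B4->F, B5->T, B6->F; covered: B1=F, B2=E, B4=F, B5=T, B6=F
#3 (n=5, w=11) -> B2->S, B1->F, B4->F, B5->F; covered: B1=F, B2=S, B4=F, B5=F
#4 (n=11, w=9) -> B2->E, B1->T, B3->T, B4->T; covered: B1=T, B2=E, B3=T, B4=T
#5 (n=9, w=8) -> B2->E, B1->T, B3->F, B4->T; covered: B1=T, B2=E, B3=F, B4=T
#6 (n=8, w=1) -> B2->E, B1->F, B4->T; covered: B1=F, B2=E, B4=T
#7 (n=6, w=6) -> B2->E, B1->T, B3->F, B4->F, B5->T, B6->T; covered: B1=T, B2=E, B3=F, B4=F, B5=T, B6=T
#8 (n=6, w=3) -> B2->E, B1->F, B4->F, B5->T, B6->F; covered: B1=F, B2=E, B4=F, B5=T, B6=F
union over the pool: B1=T, B1=F, B2=S, B2=E, B3=T, B3=F, B4=T, B4=F, B5=T, B5=F, B6=T, B6=F
uncovered (0 of 12): none

Answer: 0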